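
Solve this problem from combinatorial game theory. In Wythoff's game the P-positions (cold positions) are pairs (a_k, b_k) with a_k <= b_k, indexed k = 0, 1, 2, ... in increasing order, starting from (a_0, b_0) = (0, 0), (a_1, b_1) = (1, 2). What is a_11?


By Wythoff's theorem, a_k = floor(k * phi) and b_k = floor(k * phi^2) = a_k + k, where phi = (1 + sqrt(5))/2 is the golden ratio.
phi = (1 + sqrt(5))/2 = 1.618034
k = 11
k * phi = 11 * 1.618034 = 17.798374
a_11 = floor(k * phi) = 17

17


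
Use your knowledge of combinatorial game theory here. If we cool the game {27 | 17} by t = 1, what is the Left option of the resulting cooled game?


Original game: {27 | 17} (a switch {a | b} with a > b).
Cooling by t (for t below the temperature (a - b)/2 = 5) taxes each move by t: {a | b} cooled by t is {a - t | b + t}.
Cooling amount: t = 1
Cooled Left option: 27 - 1 = 26
Cooled Right option: 17 + 1 = 18
Cooled game: {26 | 18}
Left option = 26

26


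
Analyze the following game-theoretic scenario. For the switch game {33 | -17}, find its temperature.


The game is {33 | -17}, a switch {a | b} with numbers a > b.
Cooling {a | b} by t gives {a - t | b + t}, which stops being hot when a - t = b + t, i.e. at t = (a - b)/2. So the temperature of a switch is (a - b)/2.
Temperature = (Left option - Right option) / 2
= (33 - (-17)) / 2
= 50 / 2
= 25

25


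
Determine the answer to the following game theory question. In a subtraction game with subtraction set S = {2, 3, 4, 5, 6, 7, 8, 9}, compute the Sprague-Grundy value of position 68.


The subtraction set is S = {2, 3, 4, 5, 6, 7, 8, 9}.
G(k) = mex{ G(k - s) : s in S, s <= k }. We compute iteratively: G(0) = 0.
G(1) = mex({}) = 0
G(2) = mex({0}) = 1
G(3) = mex({0}) = 1
G(4) = mex({0, 1}) = 2
G(5) = mex({0, 1}) = 2
G(6) = mex({0, 1, 2}) = 3
G(7) = mex({0, 1, 2}) = 3
G(8) = mex({0, 1, 2, 3}) = 4
G(9) = mex({0, 1, 2, 3}) = 4
G(10) = mex({0, 1, 2, 3, 4}) = 5
G(11) = mex({1, 2, 3, 4}) = 0
G(12) = mex({1, 2, 3, 4, 5}) = 0
G(13) = mex({0, 2, 3, 4, 5}) = 1
G(14) = mex({0, 2, 3, 4, 5}) = 1
G(15) = mex({0, 1, 3, 4, 5}) = 2
G(16) = mex({0, 1, 3, 4, 5}) = 2
G(17) = mex({0, 1, 2, 4, 5}) = 3
G(18) = mex({0, 1, 2, 4, 5}) = 3
G(19) = mex({0, 1, 2, 3, 5}) = 4
Observe that G(11)..G(19) = 0, 0, 1, 1, 2, 2, 3, 3, 4 repeats G(0)..G(8) = 0, 0, 1, 1, 2, 2, 3, 3, 4.
For k >= max(S) = 9, G(k) is determined by the previous 9 values G(k-9)..G(k-1); a window of 9 consecutive values has recurred shifted by 11, so by induction G(k + 11) = G(k) for all k >= 0: the sequence is periodic from the start with period 11.
One period: G(0..10) = 0, 0, 1, 1, 2, 2, 3, 3, 4, 4, 5.
68 mod 11 = 2, so G(68) = G(2) = 1.

1


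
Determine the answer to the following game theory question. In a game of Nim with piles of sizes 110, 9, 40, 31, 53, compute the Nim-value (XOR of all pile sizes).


We need the XOR (exclusive or) of all pile sizes.
After XOR-ing pile 1 (size 110): 0 XOR 110 = 110
After XOR-ing pile 2 (size 9): 110 XOR 9 = 103
After XOR-ing pile 3 (size 40): 103 XOR 40 = 79
After XOR-ing pile 4 (size 31): 79 XOR 31 = 80
After XOR-ing pile 5 (size 53): 80 XOR 53 = 101
The Nim-value of this position is 101.

101


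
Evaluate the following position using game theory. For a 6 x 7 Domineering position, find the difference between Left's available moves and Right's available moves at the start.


Board is 6 x 7 (rows x cols).
Left (vertical) placements: (rows-1) * cols = 5 * 7 = 35
Right (horizontal) placements: rows * (cols-1) = 6 * 6 = 36
Advantage = Left - Right = 35 - 36 = -1

-1


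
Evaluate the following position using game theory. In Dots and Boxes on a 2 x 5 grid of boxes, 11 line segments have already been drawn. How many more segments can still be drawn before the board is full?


Grid: 2 x 5 boxes, i.e. 3 rows and 6 columns of dots.
Horizontal edges: (rows + 1) * cols = 3 * 5 = 15
Vertical edges: rows * (cols + 1) = 2 * 6 = 12
Total edges: 15 + 12 = 27
Edges drawn: 11
Remaining: 27 - 11 = 16

16


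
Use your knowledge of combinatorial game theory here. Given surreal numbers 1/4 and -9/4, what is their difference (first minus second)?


x = 1/4, y = -9/4
Converting to common denominator: 4
x = 1/4, y = -9/4
x - y = 1/4 - -9/4 = 5/2

5/2


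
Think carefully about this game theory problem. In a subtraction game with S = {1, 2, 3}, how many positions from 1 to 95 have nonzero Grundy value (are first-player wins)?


Subtraction set S = {1, 2, 3}, so G(n) = n mod 4.
G(n) = 0 when n is a multiple of 4.
Multiples of 4 in [1, 95]: 23
N-positions (nonzero Grundy) = 95 - 23 = 72

72


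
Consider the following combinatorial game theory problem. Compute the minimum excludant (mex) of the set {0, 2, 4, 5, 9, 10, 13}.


Set = {0, 2, 4, 5, 9, 10, 13}
0 is in the set.
1 is NOT in the set. This is the mex.
mex = 1

1


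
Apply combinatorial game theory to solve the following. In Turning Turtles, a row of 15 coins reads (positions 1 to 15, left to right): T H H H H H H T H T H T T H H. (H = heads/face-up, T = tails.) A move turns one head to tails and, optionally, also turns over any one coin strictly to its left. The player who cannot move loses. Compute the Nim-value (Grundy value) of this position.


Coins: T H H H H H H T H T H T T H H
Key fact: a single head at position k behaves exactly like a Nim heap of size k (turning it to T and optionally flipping a coin at j < k corresponds to moving the heap from k to j, or to 0), and heads combine as a disjunctive sum (two heads at the same place would cancel, matching j XOR j = 0). So the Nim-value is the XOR of the 1-indexed positions of the heads.
Face-up positions (1-indexed): [2, 3, 4, 5, 6, 7, 9, 11, 14, 15]
XOR 0 with 2: 0 XOR 2 = 2
XOR 2 with 3: 2 XOR 3 = 1
XOR 1 with 4: 1 XOR 4 = 5
XOR 5 with 5: 5 XOR 5 = 0
XOR 0 with 6: 0 XOR 6 = 6
XOR 6 with 7: 6 XOR 7 = 1
XOR 1 with 9: 1 XOR 9 = 8
XOR 8 with 11: 8 XOR 11 = 3
XOR 3 with 14: 3 XOR 14 = 13
XOR 13 with 15: 13 XOR 15 = 2
Nim-value = 2

2


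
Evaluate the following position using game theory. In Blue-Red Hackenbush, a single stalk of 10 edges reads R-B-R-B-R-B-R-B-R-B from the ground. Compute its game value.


Edges (from ground): R-B-R-B-R-B-R-B-R-B
By Berlekamp's sign-expansion rule, a Blue-Red Hackenbush stalk has the value of the surreal number whose sign sequence is the edge sequence with B -> + and R -> -.
Sign sequence: -+-+-+-+-+
Trace the sign expansion in the surreal number tree, starting from 0:
Edge 1: R (sign -) -> bounds (-inf, 0), value = -1
Edge 2: B (sign +) -> bounds (-1, 0), value = -1/2
Edge 3: R (sign -) -> bounds (-1, -1/2), value = -3/4
Edge 4: B (sign +) -> bounds (-3/4, -1/2), value = -5/8
Edge 5: R (sign -) -> bounds (-3/4, -5/8), value = -11/16
Edge 6: B (sign +) -> bounds (-11/16, -5/8), value = -21/32
Edge 7: R (sign -) -> bounds (-11/16, -21/32), value = -43/64
Edge 8: B (sign +) -> bounds (-43/64, -21/32), value = -85/128
Edge 9: R (sign -) -> bounds (-43/64, -85/128), value = -171/256
Edge 10: B (sign +) -> bounds (-171/256, -85/128), value = -341/512
Game value = -341/512

-341/512


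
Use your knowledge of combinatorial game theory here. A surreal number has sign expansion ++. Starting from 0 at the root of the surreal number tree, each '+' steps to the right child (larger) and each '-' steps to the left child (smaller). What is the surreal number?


Sign expansion: ++
Rule: track bounds (lo, hi), initially (-inf, +inf). On '+', the current value becomes lo and we move to the simplest number in (value, hi): value + 1 if hi = +inf, otherwise the midpoint (value + hi)/2. On '-', the current value becomes hi and we move to value - 1 if lo = -inf, otherwise the midpoint (lo + value)/2.
Start at 0.
Step 1: sign = +, move right. Bounds: (0, +inf). Value = 1
Step 2: sign = +, move right. Bounds: (1, +inf). Value = 2
The surreal number with sign expansion ++ is 2.

2


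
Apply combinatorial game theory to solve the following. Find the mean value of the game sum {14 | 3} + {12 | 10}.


G1 = {14 | 3}, G2 = {12 | 10}
Each is a switch {a | b} with numbers a > b; its mean value is (a + b)/2, and mean value is additive over game sums: m(G1 + G2) = m(G1) + m(G2).
Mean of G1 = (14 + (3))/2 = 17/2 = 17/2
Mean of G2 = (12 + (10))/2 = 22/2 = 11
Mean of G1 + G2 = 17/2 + 11 = 39/2

39/2


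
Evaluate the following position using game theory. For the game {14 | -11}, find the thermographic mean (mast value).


Game = {14 | -11}, a switch {a | b} with numbers a > b.
Its thermograph has left wall a - t and right wall b + t, which meet at t = (a - b)/2, where both equal (a + b)/2. So the mast (mean value) is at (a + b)/2.
Mean = (14 + (-11))/2 = 3/2 = 3/2

3/2


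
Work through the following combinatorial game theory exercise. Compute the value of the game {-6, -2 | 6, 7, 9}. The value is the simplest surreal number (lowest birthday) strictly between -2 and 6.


Left options: {-6, -2}, max = -2
Right options: {6, 7, 9}, min = 6
All options are numbers and max(Left) < min(Right), so by the simplicity theorem the value is the simplest (earliest-born) number strictly between -2 and 6.
Integers -1 through 5 all lie strictly between -2 and 6.
Among integers, the simplest (lowest birthday = smallest |n|; 0 is born on day 0, +-n on day n) is 0.
No non-integer in the interval can be simpler: if x is a non-integer in the interval, then floor(x) or ceil(x) also lies in the interval (the interval contains an integer), and both are proper prefixes of x's sign expansion, i.e. born earlier. So the game value is 0.
Game value = 0

0


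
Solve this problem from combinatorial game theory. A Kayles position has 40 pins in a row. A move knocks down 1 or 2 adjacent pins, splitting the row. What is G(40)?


Kayles: a move removes 1 or 2 adjacent pins from a contiguous row.
Removing pins from a row of k leaves two independent rows (a, b) with a + b = k - 1 (one pin) or a + b = k - 2 (two pins); an end removal gives a = 0.
By Sprague-Grundy, G(k) = mex{ G(a) XOR G(b) } over all these splits. G(0) = 0.
G(1): splits (0,0):0^0=0 -> mex({0}) = 1
G(2): splits (0,1):0^1=1 (0,0):0^0=0 -> mex({0, 1}) = 2
G(3): splits (0,2):0^2=2 (1,1):1^1=0 (0,1):0^1=1 -> mex({0, 1, 2}) = 3
G(4): splits (0,3):0^3=3 (1,2):1^2=3 (0,2):0^2=2 (1,1):1^1=0 -> mex({0, 2, 3}) = 1
G(5): splits (0,4):0^1=1 (1,3):1^3=2 (2,2):2^2=0 (0,3):0^3=3 (1,2):1^2=3 -> mex({0, 1, 2, 3}) = 4
G(6) = mex({0, 1, 2, 4}) = 3
G(7) = mex({0, 1, 3, 4, 5}) = 2
G(8) = mex({0, 2, 3, 5, 6}) = 1
G(9) = mex({0, 1, 2, 3, 6, 7}) = 4
G(10) = mex({0, 1, 3, 4, 5, 7}) = 2
G(11) = mex({0, 1, 2, 3, 4, 5}) = 6
G(12) = mex({0, 1, 2, 3, 5, 6, 7}) = 4
G(13) = mex({0, 2, 3, 4, 6, 7}) = 1
G(14) = mex({0, 1, 4, 5, 6, 7}) = 2
G(15) = mex({0, 1, 2, 3, 4, 5, 6}) = 7
G(16) = mex({0, 2, 3, 5, 6, 7}) = 1
G(17) = mex({0, 1, 2, 3, 5, 6, 7}) = 4
G(18) = mex({0, 1, 2, 4, 5, 6}) = 3
G(19) = mex({0, 1, 3, 4, 5, 7}) = 2
G(20) = mex({0, 2, 3, 4, 5, 6, 7}) = 1
G(21) = mex({0, 1, 2, 3, 5, 6, 7}) = 4
G(22) = mex({0, 1, 2, 3, 4, 5, 7}) = 6
G(23) = mex({0, 1, 2, 3, 4, 5, 6}) = 7
G(24) = mex({0, 1, 2, 3, 5, 6, 7}) = 4
G(25) = mex({0, 2, 3, 4, 6, 7}) = 1
G(26) = mex({0, 1, 3, 4, 5, 6, 7}) = 2
G(27) = mex({0, 1, 2, 3, 4, 5, 6, 7}) = 8
G(28) = mex({0, 1, 2, 3, 4, 6, 7, 8}) = 5
G(29) = mex({0, 1, 2, 3, 5, 6, 7, 8, 9}) = 4
G(30) = mex({0, 1, 2, 3, 4, 5, 6, 9, 10}) = 7
G(31) = mex({0, 1, 3, 4, 5, 7, 10, 11}) = 2
G(32) = mex({0, 2, 3, 4, 5, 6, 7, 9, 11}) = 1
G(33) = mex({0, 1, 2, 3, 4, 5, 6, 7, 9, 12}) = 8
G(34) = mex({0, 1, 2, 3, 4, 5, 7, 8, 11, 12}) = 6
G(35) = mex({0, 1, 2, 3, 4, 5, 6, 8, 9, 10, 11}) = 7
G(36) = mex({0, 1, 2, 3, 5, 6, 7, 9, 10}) = 4
G(37) = mex({0, 2, 3, 4, 6, 7, 9, 10, 11, 12}) = 1
G(38) = mex({0, 1, 3, 4, 5, 6, 7, 9, 10, 11, 12}) = 2
G(39) = mex({0, 1, 2, 4, 5, 6, 7, 9, 10, 12, 14}) = 3
G(40) = mex({0, 2, 3, 4, 6, 7, 11, 12, 14}) = 1
Therefore G(40) = 1.

1


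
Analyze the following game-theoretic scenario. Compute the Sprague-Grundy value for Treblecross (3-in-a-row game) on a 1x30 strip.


Treblecross: place X on empty cells; 3-in-a-row wins.
Playing within two cells of an existing X lets the opponent win at once, so sensible play treats the cells i-2..i+2 around each X as dead. The player left with no safe cell loses, so this is a normal-play take-away game on strips of safe cells.
Placing X at cell i (0-indexed) of a strip of k safe cells leaves independent strips of sizes max(0, i-2) and max(0, k-i-3). Hence G(k) = mex{ G(max(0,i-2)) XOR G(max(0,k-i-3)) : 0 <= i < k }, with G(0) = 0.
G(1): splits (0,0):0^0=0 -> mex({0}) = 1
G(2): splits (0,0):0^0=0 -> mex({0}) = 1
G(3): splits (0,0):0^0=0 -> mex({0}) = 1
G(4): splits (0,1):0^1=1 (0,0):0^0=0 -> mex({0, 1}) = 2
G(5): splits (0,2):0^1=1 (0,1):0^1=1 (0,0):0^0=0 -> mex({0, 1}) = 2
G(6) = mex({1}) = 0
G(7) = mex({0, 1, 2}) = 3
G(8) = mex({0, 1, 2}) = 3
G(9) = mex({0, 2}) = 1
G(10) = mex({0, 2, 3}) = 1
G(11) = mex({0, 3}) = 1
G(12) = mex({1, 3}) = 0
G(13) = mex({0, 1, 2, 3}) = 4
G(14) = mex({0, 1, 2}) = 3
G(15) = mex({0, 1, 2}) = 3
G(16) = mex({0, 1, 2, 4}) = 3
G(17) = mex({0, 1, 3, 4}) = 2
G(18) = mex({0, 1, 3, 4}) = 2
G(19) = mex({0, 1, 3, 5}) = 2
G(20) = mex({0, 1, 2, 3, 5}) = 4
G(21) = mex({0, 1, 2, 3, 5}) = 4
G(22) = mex({1, 2, 6}) = 0
G(23) = mex({0, 1, 2, 3, 4, 6}) = 5
G(24) = mex({0, 1, 2, 3, 4}) = 5
G(25) = mex({0, 1, 3, 4, 7}) = 2
G(26) = mex({0, 1, 3, 4, 5, 7}) = 2
G(27) = mex({0, 1, 3, 5}) = 2
G(28) = mex({0, 1, 2, 5}) = 3
G(29) = mex({0, 1, 2, 4, 5, 6}) = 3
G(30) = mex({1, 2, 4, 6}) = 0
Therefore G(30) = 0.

0


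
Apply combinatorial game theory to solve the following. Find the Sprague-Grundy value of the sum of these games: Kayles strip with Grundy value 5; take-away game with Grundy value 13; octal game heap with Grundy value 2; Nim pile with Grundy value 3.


By the Sprague-Grundy theorem, the Grundy value of a sum of games is the XOR of individual Grundy values.
Kayles strip: Grundy value = 5. Running XOR: 0 XOR 5 = 5
take-away game: Grundy value = 13. Running XOR: 5 XOR 13 = 8
octal game heap: Grundy value = 2. Running XOR: 8 XOR 2 = 10
Nim pile: Grundy value = 3. Running XOR: 10 XOR 3 = 9
The combined Grundy value is 9.

9


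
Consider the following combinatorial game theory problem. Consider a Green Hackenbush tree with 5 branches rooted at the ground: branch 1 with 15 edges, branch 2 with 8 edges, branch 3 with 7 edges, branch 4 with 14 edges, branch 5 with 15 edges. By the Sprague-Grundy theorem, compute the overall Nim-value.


The tree has 5 branches from the ground vertex.
In Green Hackenbush, the Nim-value of a simple path of length k is k.
Branch 1: length 15, Nim-value = 15
Branch 2: length 8, Nim-value = 8
Branch 3: length 7, Nim-value = 7
Branch 4: length 14, Nim-value = 14
Branch 5: length 15, Nim-value = 15
Total Nim-value = XOR of all branch values:
0 XOR 15 = 15
15 XOR 8 = 7
7 XOR 7 = 0
0 XOR 14 = 14
14 XOR 15 = 1
Nim-value of the tree = 1

1


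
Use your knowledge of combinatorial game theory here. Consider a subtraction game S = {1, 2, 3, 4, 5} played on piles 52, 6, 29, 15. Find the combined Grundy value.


Subtraction set: {1, 2, 3, 4, 5}
For this subtraction set, G(n) = n mod 6 (period = max + 1 = 6).
Pile 1 (size 52): G(52) = 52 mod 6 = 4
Pile 2 (size 6): G(6) = 6 mod 6 = 0
Pile 3 (size 29): G(29) = 29 mod 6 = 5
Pile 4 (size 15): G(15) = 15 mod 6 = 3
Total Grundy value = XOR of all: 4 XOR 0 XOR 5 XOR 3 = 2

2


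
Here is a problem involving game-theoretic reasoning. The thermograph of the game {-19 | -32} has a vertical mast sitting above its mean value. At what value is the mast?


Game = {-19 | -32}, a switch {a | b} with numbers a > b.
Its thermograph has left wall a - t and right wall b + t, which meet at t = (a - b)/2, where both equal (a + b)/2. So the mast (mean value) is at (a + b)/2.
Mean = (-19 + (-32))/2 = -51/2 = -51/2

-51/2


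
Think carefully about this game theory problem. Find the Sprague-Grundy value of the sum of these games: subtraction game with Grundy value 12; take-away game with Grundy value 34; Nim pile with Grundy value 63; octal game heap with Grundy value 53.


By the Sprague-Grundy theorem, the Grundy value of a sum of games is the XOR of individual Grundy values.
subtraction game: Grundy value = 12. Running XOR: 0 XOR 12 = 12
take-away game: Grundy value = 34. Running XOR: 12 XOR 34 = 46
Nim pile: Grundy value = 63. Running XOR: 46 XOR 63 = 17
octal game heap: Grundy value = 53. Running XOR: 17 XOR 53 = 36
The combined Grundy value is 36.

36


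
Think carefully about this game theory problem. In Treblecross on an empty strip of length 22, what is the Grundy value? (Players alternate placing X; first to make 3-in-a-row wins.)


Treblecross: place X on empty cells; 3-in-a-row wins.
Playing within two cells of an existing X lets the opponent win at once, so sensible play treats the cells i-2..i+2 around each X as dead. The player left with no safe cell loses, so this is a normal-play take-away game on strips of safe cells.
Placing X at cell i (0-indexed) of a strip of k safe cells leaves independent strips of sizes max(0, i-2) and max(0, k-i-3). Hence G(k) = mex{ G(max(0,i-2)) XOR G(max(0,k-i-3)) : 0 <= i < k }, with G(0) = 0.
G(1): splits (0,0):0^0=0 -> mex({0}) = 1
G(2): splits (0,0):0^0=0 -> mex({0}) = 1
G(3): splits (0,0):0^0=0 -> mex({0}) = 1
G(4): splits (0,1):0^1=1 (0,0):0^0=0 -> mex({0, 1}) = 2
G(5): splits (0,2):0^1=1 (0,1):0^1=1 (0,0):0^0=0 -> mex({0, 1}) = 2
G(6) = mex({1}) = 0
G(7) = mex({0, 1, 2}) = 3
G(8) = mex({0, 1, 2}) = 3
G(9) = mex({0, 2}) = 1
G(10) = mex({0, 2, 3}) = 1
G(11) = mex({0, 3}) = 1
G(12) = mex({1, 3}) = 0
G(13) = mex({0, 1, 2, 3}) = 4
G(14) = mex({0, 1, 2}) = 3
G(15) = mex({0, 1, 2}) = 3
G(16) = mex({0, 1, 2, 4}) = 3
G(17) = mex({0, 1, 3, 4}) = 2
G(18) = mex({0, 1, 3, 4}) = 2
G(19) = mex({0, 1, 3, 5}) = 2
G(20) = mex({0, 1, 2, 3, 5}) = 4
G(21) = mex({0, 1, 2, 3, 5}) = 4
G(22) = mex({1, 2, 6}) = 0
Therefore G(22) = 0.

0


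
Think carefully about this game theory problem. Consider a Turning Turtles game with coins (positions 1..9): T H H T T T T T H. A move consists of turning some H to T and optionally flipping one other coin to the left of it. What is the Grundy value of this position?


Coins: T H H T T T T T H
Key fact: a single head at position k behaves exactly like a Nim heap of size k (turning it to T and optionally flipping a coin at j < k corresponds to moving the heap from k to j, or to 0), and heads combine as a disjunctive sum (two heads at the same place would cancel, matching j XOR j = 0). So the Nim-value is the XOR of the 1-indexed positions of the heads.
Face-up positions (1-indexed): [2, 3, 9]
XOR 0 with 2: 0 XOR 2 = 2
XOR 2 with 3: 2 XOR 3 = 1
XOR 1 with 9: 1 XOR 9 = 8
Nim-value = 8

8


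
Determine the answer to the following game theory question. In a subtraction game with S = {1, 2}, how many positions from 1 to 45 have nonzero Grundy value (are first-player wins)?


Subtraction set S = {1, 2}, so G(n) = n mod 3.
G(n) = 0 when n is a multiple of 3.
Multiples of 3 in [1, 45]: 15
N-positions (nonzero Grundy) = 45 - 15 = 30

30


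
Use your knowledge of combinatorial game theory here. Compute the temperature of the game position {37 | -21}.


The game is {37 | -21}, a switch {a | b} with numbers a > b.
Cooling {a | b} by t gives {a - t | b + t}, which stops being hot when a - t = b + t, i.e. at t = (a - b)/2. So the temperature of a switch is (a - b)/2.
Temperature = (Left option - Right option) / 2
= (37 - (-21)) / 2
= 58 / 2
= 29

29


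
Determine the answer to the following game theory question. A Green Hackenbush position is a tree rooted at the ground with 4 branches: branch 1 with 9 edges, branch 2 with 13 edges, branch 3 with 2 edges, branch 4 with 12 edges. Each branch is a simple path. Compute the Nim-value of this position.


The tree has 4 branches from the ground vertex.
In Green Hackenbush, the Nim-value of a simple path of length k is k.
Branch 1: length 9, Nim-value = 9
Branch 2: length 13, Nim-value = 13
Branch 3: length 2, Nim-value = 2
Branch 4: length 12, Nim-value = 12
Total Nim-value = XOR of all branch values:
0 XOR 9 = 9
9 XOR 13 = 4
4 XOR 2 = 6
6 XOR 12 = 10
Nim-value of the tree = 10

10


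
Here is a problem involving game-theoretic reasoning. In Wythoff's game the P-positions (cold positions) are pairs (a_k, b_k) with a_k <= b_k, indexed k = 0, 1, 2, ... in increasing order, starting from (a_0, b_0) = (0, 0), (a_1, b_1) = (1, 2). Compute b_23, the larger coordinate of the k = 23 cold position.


By Wythoff's theorem, a_k = floor(k * phi) and b_k = floor(k * phi^2) = a_k + k, where phi = (1 + sqrt(5))/2 is the golden ratio.
phi = (1 + sqrt(5))/2 = 1.618034
phi^2 = phi + 1 = 2.618034
k = 23
k * phi^2 = 23 * 2.618034 = 60.214782
b_23 = floor(k * phi^2) = 60 (check: a_23 + k = 37 + 23 = 60)

60


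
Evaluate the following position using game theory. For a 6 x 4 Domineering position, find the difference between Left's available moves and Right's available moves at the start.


Board is 6 x 4 (rows x cols).
Left (vertical) placements: (rows-1) * cols = 5 * 4 = 20
Right (horizontal) placements: rows * (cols-1) = 6 * 3 = 18
Advantage = Left - Right = 20 - 18 = 2

2


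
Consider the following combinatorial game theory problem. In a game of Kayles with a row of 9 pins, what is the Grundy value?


Kayles: a move removes 1 or 2 adjacent pins from a contiguous row.
Removing pins from a row of k leaves two independent rows (a, b) with a + b = k - 1 (one pin) or a + b = k - 2 (two pins); an end removal gives a = 0.
By Sprague-Grundy, G(k) = mex{ G(a) XOR G(b) } over all these splits. G(0) = 0.
G(1): splits (0,0):0^0=0 -> mex({0}) = 1
G(2): splits (0,1):0^1=1 (0,0):0^0=0 -> mex({0, 1}) = 2
G(3): splits (0,2):0^2=2 (1,1):1^1=0 (0,1):0^1=1 -> mex({0, 1, 2}) = 3
G(4): splits (0,3):0^3=3 (1,2):1^2=3 (0,2):0^2=2 (1,1):1^1=0 -> mex({0, 2, 3}) = 1
G(5): splits (0,4):0^1=1 (1,3):1^3=2 (2,2):2^2=0 (0,3):0^3=3 (1,2):1^2=3 -> mex({0, 1, 2, 3}) = 4
G(6) = mex({0, 1, 2, 4}) = 3
G(7) = mex({0, 1, 3, 4, 5}) = 2
G(8) = mex({0, 2, 3, 5, 6}) = 1
G(9) = mex({0, 1, 2, 3, 6, 7}) = 4
Therefore G(9) = 4.

4


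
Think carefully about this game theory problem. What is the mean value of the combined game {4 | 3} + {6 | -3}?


G1 = {4 | 3}, G2 = {6 | -3}
Each is a switch {a | b} with numbers a > b; its mean value is (a + b)/2, and mean value is additive over game sums: m(G1 + G2) = m(G1) + m(G2).
Mean of G1 = (4 + (3))/2 = 7/2 = 7/2
Mean of G2 = (6 + (-3))/2 = 3/2 = 3/2
Mean of G1 + G2 = 7/2 + 3/2 = 5

5


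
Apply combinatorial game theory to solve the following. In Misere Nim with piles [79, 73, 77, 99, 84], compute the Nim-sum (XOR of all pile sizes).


We need the XOR (exclusive or) of all pile sizes.
After XOR-ing pile 1 (size 79): 0 XOR 79 = 79
After XOR-ing pile 2 (size 73): 79 XOR 73 = 6
After XOR-ing pile 3 (size 77): 6 XOR 77 = 75
After XOR-ing pile 4 (size 99): 75 XOR 99 = 40
After XOR-ing pile 5 (size 84): 40 XOR 84 = 124
The Nim-value of this position is 124.

124


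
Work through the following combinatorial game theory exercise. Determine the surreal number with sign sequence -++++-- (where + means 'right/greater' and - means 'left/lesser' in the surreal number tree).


Sign expansion: -++++--
Rule: track bounds (lo, hi), initially (-inf, +inf). On '+', the current value becomes lo and we move to the simplest number in (value, hi): value + 1 if hi = +inf, otherwise the midpoint (value + hi)/2. On '-', the current value becomes hi and we move to value - 1 if lo = -inf, otherwise the midpoint (lo + value)/2.
Start at 0.
Step 1: sign = -, move left. Bounds: (-inf, 0). Value = -1
Step 2: sign = +, move right. Bounds: (-1, 0). Value = -1/2
Step 3: sign = +, move right. Bounds: (-1/2, 0). Value = -1/4
Step 4: sign = +, move right. Bounds: (-1/4, 0). Value = -1/8
Step 5: sign = +, move right. Bounds: (-1/8, 0). Value = -1/16
Step 6: sign = -, move left. Bounds: (-1/8, -1/16). Value = -3/32
Step 7: sign = -, move left. Bounds: (-1/8, -3/32). Value = -7/64
The surreal number with sign expansion -++++-- is -7/64.

-7/64


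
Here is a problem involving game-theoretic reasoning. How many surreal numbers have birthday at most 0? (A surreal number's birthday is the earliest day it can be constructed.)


Day 0: {|} = 0 is born. Count = 1.
Day n: the number of surreal numbers born by day n is 2^(n+1) - 1.
By day 0: 2^1 - 1 = 1
By day 0: 1 surreal numbers.

1


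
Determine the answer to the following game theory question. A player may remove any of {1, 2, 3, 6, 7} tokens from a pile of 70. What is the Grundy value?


The subtraction set is S = {1, 2, 3, 6, 7}.
G(k) = mex{ G(k - s) : s in S, s <= k }. We compute iteratively: G(0) = 0.
G(1) = mex({0}) = 1
G(2) = mex({0, 1}) = 2
G(3) = mex({0, 1, 2}) = 3
G(4) = mex({1, 2, 3}) = 0
G(5) = mex({0, 2, 3}) = 1
G(6) = mex({0, 1, 3}) = 2
G(7) = mex({0, 1, 2}) = 3
G(8) = mex({1, 2, 3}) = 0
G(9) = mex({0, 2, 3}) = 1
G(10) = mex({0, 1, 3}) = 2
Observe that G(4)..G(10) = 0, 1, 2, 3, 0, 1, 2 repeats G(0)..G(6) = 0, 1, 2, 3, 0, 1, 2.
For k >= max(S) = 7, G(k) is determined by the previous 7 values G(k-7)..G(k-1); a window of 7 consecutive values has recurred shifted by 4, so by induction G(k + 4) = G(k) for all k >= 0: the sequence is periodic from the start with period 4.
One period: G(0..3) = 0, 1, 2, 3.
70 mod 4 = 2, so G(70) = G(2) = 2.

2


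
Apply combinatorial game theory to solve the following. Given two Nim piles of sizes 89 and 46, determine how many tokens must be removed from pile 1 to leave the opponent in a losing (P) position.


Piles: 89 and 46
Current XOR: 89 XOR 46 = 119 (non-zero, so this is an N-position).
To make the XOR zero, we need to find a move that balances the piles.
For pile 1 (size 89): target = 89 XOR 119 = 46
We reduce pile 1 from 89 to 46.
Tokens removed: 89 - 46 = 43
Verification: 46 XOR 46 = 0

43


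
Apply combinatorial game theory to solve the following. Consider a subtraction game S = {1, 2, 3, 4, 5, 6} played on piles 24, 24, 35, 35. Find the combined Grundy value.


Subtraction set: {1, 2, 3, 4, 5, 6}
For this subtraction set, G(n) = n mod 7 (period = max + 1 = 7).
Pile 1 (size 24): G(24) = 24 mod 7 = 3
Pile 2 (size 24): G(24) = 24 mod 7 = 3
Pile 3 (size 35): G(35) = 35 mod 7 = 0
Pile 4 (size 35): G(35) = 35 mod 7 = 0
Total Grundy value = XOR of all: 3 XOR 3 XOR 0 XOR 0 = 0

0


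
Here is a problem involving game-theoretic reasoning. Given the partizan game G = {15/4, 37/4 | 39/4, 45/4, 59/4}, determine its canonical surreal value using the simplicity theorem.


Left options: {15/4, 37/4}, max = 37/4
Right options: {39/4, 45/4, 59/4}, min = 39/4
All options are numbers and max(Left) < min(Right), so by the simplicity theorem the value is the simplest (earliest-born) number strictly between 37/4 and 39/4.
No integer lies strictly between 37/4 and 39/4, so the value is the dyadic rational m/2^k in the interval with the smallest k (then m odd); search k = 1, 2, ...:
Denominator 2: 19/2 lies strictly between 37/4 and 39/4 -- found.
The simplest number in the interval is 19/2.
Game value = 19/2

19/2


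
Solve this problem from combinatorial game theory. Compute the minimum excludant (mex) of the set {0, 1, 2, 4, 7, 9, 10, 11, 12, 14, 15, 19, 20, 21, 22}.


Set = {0, 1, 2, 4, 7, 9, 10, 11, 12, 14, 15, 19, 20, 21, 22}
0 is in the set.
1 is in the set.
2 is in the set.
3 is NOT in the set. This is the mex.
mex = 3

3


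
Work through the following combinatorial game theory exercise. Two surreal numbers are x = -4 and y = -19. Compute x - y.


x = -4, y = -19
x - y = -4 - -19 = 15

15


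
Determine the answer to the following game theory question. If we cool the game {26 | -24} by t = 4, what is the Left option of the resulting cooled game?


Original game: {26 | -24} (a switch {a | b} with a > b).
Cooling by t (for t below the temperature (a - b)/2 = 25) taxes each move by t: {a | b} cooled by t is {a - t | b + t}.
Cooling amount: t = 4
Cooled Left option: 26 - 4 = 22
Cooled Right option: -24 + 4 = -20
Cooled game: {22 | -20}
Left option = 22

22


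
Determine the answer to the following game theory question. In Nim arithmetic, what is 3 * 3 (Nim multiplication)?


Nim multiplication is bilinear over XOR: (u XOR v) * w = (u*w) XOR (v*w).
So we split each operand into its bit components and XOR the pairwise Nim products.
3 = 1 + 2 (as XOR of powers of 2).
3 = 1 + 2 (as XOR of powers of 2).
Using the standard Nim-product table on single bits:
  2*2 = 3,   2*4 = 8,   2*8 = 12,
  4*4 = 6,   4*8 = 11,  8*8 = 13,
and  1*x = x (identity), k*l = l*k (commutative).
Pairwise Nim products:
  1 * 1 = 1
  1 * 2 = 2
  2 * 1 = 2
  2 * 2 = 3
XOR them: 1 XOR 2 XOR 2 XOR 3 = 2.
Result: 3 * 3 = 2 (in Nim).

2


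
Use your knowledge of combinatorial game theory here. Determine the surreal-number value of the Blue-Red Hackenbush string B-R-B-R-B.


Edges (from ground): B-R-B-R-B
By Berlekamp's sign-expansion rule, a Blue-Red Hackenbush stalk has the value of the surreal number whose sign sequence is the edge sequence with B -> + and R -> -.
Sign sequence: +-+-+
Trace the sign expansion in the surreal number tree, starting from 0:
Edge 1: B (sign +) -> bounds (0, +inf), value = 1
Edge 2: R (sign -) -> bounds (0, 1), value = 1/2
Edge 3: B (sign +) -> bounds (1/2, 1), value = 3/4
Edge 4: R (sign -) -> bounds (1/2, 3/4), value = 5/8
Edge 5: B (sign +) -> bounds (5/8, 3/4), value = 11/16
Game value = 11/16

11/16


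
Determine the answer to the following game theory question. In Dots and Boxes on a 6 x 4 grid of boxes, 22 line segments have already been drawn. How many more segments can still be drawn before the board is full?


Grid: 6 x 4 boxes, i.e. 7 rows and 5 columns of dots.
Horizontal edges: (rows + 1) * cols = 7 * 4 = 28
Vertical edges: rows * (cols + 1) = 6 * 5 = 30
Total edges: 28 + 30 = 58
Edges drawn: 22
Remaining: 58 - 22 = 36

36


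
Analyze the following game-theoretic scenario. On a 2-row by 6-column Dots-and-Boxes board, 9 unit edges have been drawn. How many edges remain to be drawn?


Grid: 2 x 6 boxes, i.e. 3 rows and 7 columns of dots.
Horizontal edges: (rows + 1) * cols = 3 * 6 = 18
Vertical edges: rows * (cols + 1) = 2 * 7 = 14
Total edges: 18 + 14 = 32
Edges drawn: 9
Remaining: 32 - 9 = 23

23


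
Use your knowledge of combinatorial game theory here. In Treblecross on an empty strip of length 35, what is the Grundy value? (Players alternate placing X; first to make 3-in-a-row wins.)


Treblecross: place X on empty cells; 3-in-a-row wins.
Playing within two cells of an existing X lets the opponent win at once, so sensible play treats the cells i-2..i+2 around each X as dead. The player left with no safe cell loses, so this is a normal-play take-away game on strips of safe cells.
Placing X at cell i (0-indexed) of a strip of k safe cells leaves independent strips of sizes max(0, i-2) and max(0, k-i-3). Hence G(k) = mex{ G(max(0,i-2)) XOR G(max(0,k-i-3)) : 0 <= i < k }, with G(0) = 0.
G(1): splits (0,0):0^0=0 -> mex({0}) = 1
G(2): splits (0,0):0^0=0 -> mex({0}) = 1
G(3): splits (0,0):0^0=0 -> mex({0}) = 1
G(4): splits (0,1):0^1=1 (0,0):0^0=0 -> mex({0, 1}) = 2
G(5): splits (0,2):0^1=1 (0,1):0^1=1 (0,0):0^0=0 -> mex({0, 1}) = 2
G(6) = mex({1}) = 0
G(7) = mex({0, 1, 2}) = 3
G(8) = mex({0, 1, 2}) = 3
G(9) = mex({0, 2}) = 1
G(10) = mex({0, 2, 3}) = 1
G(11) = mex({0, 3}) = 1
G(12) = mex({1, 3}) = 0
G(13) = mex({0, 1, 2, 3}) = 4
G(14) = mex({0, 1, 2}) = 3
G(15) = mex({0, 1, 2}) = 3
G(16) = mex({0, 1, 2, 4}) = 3
G(17) = mex({0, 1, 3, 4}) = 2
G(18) = mex({0, 1, 3, 4}) = 2
G(19) = mex({0, 1, 3, 5}) = 2
G(20) = mex({0, 1, 2, 3, 5}) = 4
G(21) = mex({0, 1, 2, 3, 5}) = 4
G(22) = mex({1, 2, 6}) = 0
G(23) = mex({0, 1, 2, 3, 4, 6}) = 5
G(24) = mex({0, 1, 2, 3, 4}) = 5
G(25) = mex({0, 1, 3, 4, 7}) = 2
G(26) = mex({0, 1, 3, 4, 5, 7}) = 2
G(27) = mex({0, 1, 3, 5}) = 2
G(28) = mex({0, 1, 2, 5}) = 3
G(29) = mex({0, 1, 2, 4, 5, 6}) = 3
G(30) = mex({1, 2, 4, 6}) = 0
G(31) = mex({0, 1, 2, 3, 4, 6}) = 5
G(32) = mex({1, 2, 3, 4, 7}) = 0
G(33) = mex({0, 3, 7}) = 1
G(34) = mex({0, 2, 3, 5, 7}) = 1
G(35) = mex({0, 2, 3, 5, 6}) = 1
Therefore G(35) = 1.

1


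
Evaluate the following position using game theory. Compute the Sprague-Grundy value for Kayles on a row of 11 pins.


Kayles: a move removes 1 or 2 adjacent pins from a contiguous row.
Removing pins from a row of k leaves two independent rows (a, b) with a + b = k - 1 (one pin) or a + b = k - 2 (two pins); an end removal gives a = 0.
By Sprague-Grundy, G(k) = mex{ G(a) XOR G(b) } over all these splits. G(0) = 0.
G(1): splits (0,0):0^0=0 -> mex({0}) = 1
G(2): splits (0,1):0^1=1 (0,0):0^0=0 -> mex({0, 1}) = 2
G(3): splits (0,2):0^2=2 (1,1):1^1=0 (0,1):0^1=1 -> mex({0, 1, 2}) = 3
G(4): splits (0,3):0^3=3 (1,2):1^2=3 (0,2):0^2=2 (1,1):1^1=0 -> mex({0, 2, 3}) = 1
G(5): splits (0,4):0^1=1 (1,3):1^3=2 (2,2):2^2=0 (0,3):0^3=3 (1,2):1^2=3 -> mex({0, 1, 2, 3}) = 4
G(6) = mex({0, 1, 2, 4}) = 3
G(7) = mex({0, 1, 3, 4, 5}) = 2
G(8) = mex({0, 2, 3, 5, 6}) = 1
G(9) = mex({0, 1, 2, 3, 6, 7}) = 4
G(10) = mex({0, 1, 3, 4, 5, 7}) = 2
G(11) = mex({0, 1, 2, 3, 4, 5}) = 6
Therefore G(11) = 6.

6


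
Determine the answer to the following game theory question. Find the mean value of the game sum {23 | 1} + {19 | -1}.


G1 = {23 | 1}, G2 = {19 | -1}
Each is a switch {a | b} with numbers a > b; its mean value is (a + b)/2, and mean value is additive over game sums: m(G1 + G2) = m(G1) + m(G2).
Mean of G1 = (23 + (1))/2 = 24/2 = 12
Mean of G2 = (19 + (-1))/2 = 18/2 = 9
Mean of G1 + G2 = 12 + 9 = 21

21


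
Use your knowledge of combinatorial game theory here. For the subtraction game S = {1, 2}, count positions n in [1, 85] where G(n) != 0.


Subtraction set S = {1, 2}, so G(n) = n mod 3.
G(n) = 0 when n is a multiple of 3.
Multiples of 3 in [1, 85]: 28
N-positions (nonzero Grundy) = 85 - 28 = 57

57


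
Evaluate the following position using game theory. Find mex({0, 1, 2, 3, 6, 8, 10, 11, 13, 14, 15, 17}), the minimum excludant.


Set = {0, 1, 2, 3, 6, 8, 10, 11, 13, 14, 15, 17}
0 is in the set.
1 is in the set.
2 is in the set.
3 is in the set.
4 is NOT in the set. This is the mex.
mex = 4

4


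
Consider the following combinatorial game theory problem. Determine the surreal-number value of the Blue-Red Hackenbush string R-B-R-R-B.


Edges (from ground): R-B-R-R-B
By Berlekamp's sign-expansion rule, a Blue-Red Hackenbush stalk has the value of the surreal number whose sign sequence is the edge sequence with B -> + and R -> -.
Sign sequence: -+--+
Trace the sign expansion in the surreal number tree, starting from 0:
Edge 1: R (sign -) -> bounds (-inf, 0), value = -1
Edge 2: B (sign +) -> bounds (-1, 0), value = -1/2
Edge 3: R (sign -) -> bounds (-1, -1/2), value = -3/4
Edge 4: R (sign -) -> bounds (-1, -3/4), value = -7/8
Edge 5: B (sign +) -> bounds (-7/8, -3/4), value = -13/16
Game value = -13/16

-13/16


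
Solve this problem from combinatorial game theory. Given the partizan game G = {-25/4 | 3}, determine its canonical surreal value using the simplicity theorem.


Left options: {-25/4}, max = -25/4
Right options: {3}, min = 3
All options are numbers and max(Left) < min(Right), so by the simplicity theorem the value is the simplest (earliest-born) number strictly between -25/4 and 3.
Integers -6 through 2 all lie strictly between -25/4 and 3.
Among integers, the simplest (lowest birthday = smallest |n|; 0 is born on day 0, +-n on day n) is 0.
No non-integer in the interval can be simpler: if x is a non-integer in the interval, then floor(x) or ceil(x) also lies in the interval (the interval contains an integer), and both are proper prefixes of x's sign expansion, i.e. born earlier. So the game value is 0.
Game value = 0

0


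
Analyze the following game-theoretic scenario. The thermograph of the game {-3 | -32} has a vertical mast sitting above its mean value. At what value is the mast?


Game = {-3 | -32}, a switch {a | b} with numbers a > b.
Its thermograph has left wall a - t and right wall b + t, which meet at t = (a - b)/2, where both equal (a + b)/2. So the mast (mean value) is at (a + b)/2.
Mean = (-3 + (-32))/2 = -35/2 = -35/2

-35/2


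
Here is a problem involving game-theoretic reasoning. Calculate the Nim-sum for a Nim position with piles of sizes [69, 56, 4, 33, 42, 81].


We need the XOR (exclusive or) of all pile sizes.
After XOR-ing pile 1 (size 69): 0 XOR 69 = 69
After XOR-ing pile 2 (size 56): 69 XOR 56 = 125
After XOR-ing pile 3 (size 4): 125 XOR 4 = 121
After XOR-ing pile 4 (size 33): 121 XOR 33 = 88
After XOR-ing pile 5 (size 42): 88 XOR 42 = 114
After XOR-ing pile 6 (size 81): 114 XOR 81 = 35
The Nim-value of this position is 35.

35


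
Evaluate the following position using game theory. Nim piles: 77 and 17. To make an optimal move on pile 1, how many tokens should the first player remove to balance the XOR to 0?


Piles: 77 and 17
Current XOR: 77 XOR 17 = 92 (non-zero, so this is an N-position).
To make the XOR zero, we need to find a move that balances the piles.
For pile 1 (size 77): target = 77 XOR 92 = 17
We reduce pile 1 from 77 to 17.
Tokens removed: 77 - 17 = 60
Verification: 17 XOR 17 = 0

60


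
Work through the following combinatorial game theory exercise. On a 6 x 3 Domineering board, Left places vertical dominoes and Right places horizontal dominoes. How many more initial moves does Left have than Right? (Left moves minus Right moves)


Board is 6 x 3 (rows x cols).
Left (vertical) placements: (rows-1) * cols = 5 * 3 = 15
Right (horizontal) placements: rows * (cols-1) = 6 * 2 = 12
Advantage = Left - Right = 15 - 12 = 3

3


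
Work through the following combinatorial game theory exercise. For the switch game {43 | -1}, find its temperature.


The game is {43 | -1}, a switch {a | b} with numbers a > b.
Cooling {a | b} by t gives {a - t | b + t}, which stops being hot when a - t = b + t, i.e. at t = (a - b)/2. So the temperature of a switch is (a - b)/2.
Temperature = (Left option - Right option) / 2
= (43 - (-1)) / 2
= 44 / 2
= 22

22


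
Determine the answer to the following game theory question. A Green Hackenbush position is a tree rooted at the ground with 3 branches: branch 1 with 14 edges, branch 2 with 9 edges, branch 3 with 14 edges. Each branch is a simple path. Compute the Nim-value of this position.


The tree has 3 branches from the ground vertex.
In Green Hackenbush, the Nim-value of a simple path of length k is k.
Branch 1: length 14, Nim-value = 14
Branch 2: length 9, Nim-value = 9
Branch 3: length 14, Nim-value = 14
Total Nim-value = XOR of all branch values:
0 XOR 14 = 14
14 XOR 9 = 7
7 XOR 14 = 9
Nim-value of the tree = 9

9


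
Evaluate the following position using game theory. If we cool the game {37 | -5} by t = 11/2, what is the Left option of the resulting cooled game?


Original game: {37 | -5} (a switch {a | b} with a > b).
Cooling by t (for t below the temperature (a - b)/2 = 21) taxes each move by t: {a | b} cooled by t is {a - t | b + t}.
Cooling amount: t = 11/2
Cooled Left option: 37 - 11/2 = 63/2
Cooled Right option: -5 + 11/2 = 1/2
Cooled game: {63/2 | 1/2}
Left option = 63/2

63/2


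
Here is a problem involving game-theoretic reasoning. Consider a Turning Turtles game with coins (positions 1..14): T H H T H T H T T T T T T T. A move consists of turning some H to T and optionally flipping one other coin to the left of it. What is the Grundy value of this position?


Coins: T H H T H T H T T T T T T T
Key fact: a single head at position k behaves exactly like a Nim heap of size k (turning it to T and optionally flipping a coin at j < k corresponds to moving the heap from k to j, or to 0), and heads combine as a disjunctive sum (two heads at the same place would cancel, matching j XOR j = 0). So the Nim-value is the XOR of the 1-indexed positions of the heads.
Face-up positions (1-indexed): [2, 3, 5, 7]
XOR 0 with 2: 0 XOR 2 = 2
XOR 2 with 3: 2 XOR 3 = 1
XOR 1 with 5: 1 XOR 5 = 4
XOR 4 with 7: 4 XOR 7 = 3
Nim-value = 3

3


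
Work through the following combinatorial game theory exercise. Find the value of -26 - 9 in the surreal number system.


x = -26, y = 9
x - y = -26 - 9 = -35

-35


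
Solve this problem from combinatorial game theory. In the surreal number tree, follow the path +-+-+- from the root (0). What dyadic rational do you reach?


Sign expansion: +-+-+-
Rule: track bounds (lo, hi), initially (-inf, +inf). On '+', the current value becomes lo and we move to the simplest number in (value, hi): value + 1 if hi = +inf, otherwise the midpoint (value + hi)/2. On '-', the current value becomes hi and we move to value - 1 if lo = -inf, otherwise the midpoint (lo + value)/2.
Start at 0.
Step 1: sign = +, move right. Bounds: (0, +inf). Value = 1
Step 2: sign = -, move left. Bounds: (0, 1). Value = 1/2
Step 3: sign = +, move right. Bounds: (1/2, 1). Value = 3/4
Step 4: sign = -, move left. Bounds: (1/2, 3/4). Value = 5/8
Step 5: sign = +, move right. Bounds: (5/8, 3/4). Value = 11/16
Step 6: sign = -, move left. Bounds: (5/8, 11/16). Value = 21/32
The surreal number with sign expansion +-+-+- is 21/32.

21/32
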